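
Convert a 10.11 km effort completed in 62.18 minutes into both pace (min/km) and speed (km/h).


Pace = time / distance = 62.18 min / 10.11 km = 6.1503 min/km
Speed = distance / time_in_hours = 10.11 / 1.0363 hr
Speed = 9.7555 km/h

6.1503 min/km, 9.7555 km/h


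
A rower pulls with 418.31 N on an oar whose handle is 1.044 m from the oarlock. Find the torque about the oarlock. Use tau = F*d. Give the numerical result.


tau = F * d
tau = 418.31 * 1.044
tau = 436.7156 N*m

436.7156 N*m


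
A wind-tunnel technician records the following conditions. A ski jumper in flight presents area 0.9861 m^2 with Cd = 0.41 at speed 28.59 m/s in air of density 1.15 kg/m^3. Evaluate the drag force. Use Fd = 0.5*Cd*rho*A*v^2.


Fd = 0.5 * Cd * rho * A * v^2
Fd = 0.5 * 0.41 * 1.15 * 0.9861 * 28.59^2
v^2 = 817.3881
Fd = 0.5 * 0.41 * 1.15 * 0.9861 * 817.3881 = 190.0207 N

190.0207 N


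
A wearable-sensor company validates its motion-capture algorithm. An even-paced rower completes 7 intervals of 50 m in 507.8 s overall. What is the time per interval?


Split time = total_time / n_laps = 507.8 / 7
Split time = 72.5429 s per lap

72.5429 s


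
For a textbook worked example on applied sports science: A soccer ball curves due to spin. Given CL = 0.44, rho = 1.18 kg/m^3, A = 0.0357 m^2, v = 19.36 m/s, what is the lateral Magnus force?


FM = 0.5 * CL * rho * A * v^2
FM = 0.5 * 0.44 * 1.18 * 0.0357 * 19.36^2
v^2 = 374.8096
FM = 0.5 * 0.44 * 1.18 * 0.0357 * 374.8096 = 3.4736 N

3.4736 N


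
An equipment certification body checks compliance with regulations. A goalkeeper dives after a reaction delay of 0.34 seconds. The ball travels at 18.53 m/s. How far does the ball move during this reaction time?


d = v * t
d = 18.53 * 0.34
d = 6.3002 m

6.3002 m


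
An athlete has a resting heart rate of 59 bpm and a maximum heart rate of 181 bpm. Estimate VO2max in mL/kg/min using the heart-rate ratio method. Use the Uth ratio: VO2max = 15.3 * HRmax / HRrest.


VO2max = 15.3 * HRmax / HRrest
VO2max = 15.3 * 181 / 59
VO2max = 2769.3 / 59 = 46.9373 mL/kg/min

46.9373 mL/kg/min


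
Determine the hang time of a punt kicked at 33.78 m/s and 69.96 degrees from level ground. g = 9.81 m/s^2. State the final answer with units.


T = 2*v*sin(theta)/g
sin(theta) = sin(69.96 deg) = 0.9395
T = 2*33.78*0.9395 / 9.81
T = 63.4695 / 9.81 = 6.4699 s

6.4699 s


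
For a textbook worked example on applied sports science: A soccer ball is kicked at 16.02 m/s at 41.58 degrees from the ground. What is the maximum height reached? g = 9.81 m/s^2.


H = (v*sin(theta))^2 / (2*g)
vy = v*sin(theta) = 16.02 * sin(41.58 deg) = 10.6319 m/s
H = vy^2 / (2*g) = 113.0376 / (2*9.81)
H = 113.0376 / 19.62 = 5.7613 m

5.7613 m


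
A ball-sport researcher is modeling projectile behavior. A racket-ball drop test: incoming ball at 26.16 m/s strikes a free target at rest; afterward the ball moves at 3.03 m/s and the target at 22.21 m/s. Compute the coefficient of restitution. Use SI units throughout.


e = (v2_after - v1_after) / (v1_before - v2_before)
Numerator = 22.21 - 3.03 = 19.18
Denominator = 26.16 - 0 = 26.16
e = 19.18 / 26.16 = 0.7332

0.7332


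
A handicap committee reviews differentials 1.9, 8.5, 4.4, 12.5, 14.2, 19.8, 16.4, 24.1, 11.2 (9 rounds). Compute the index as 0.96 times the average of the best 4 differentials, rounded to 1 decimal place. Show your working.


All differentials: 1.9, 8.5, 4.4, 12.5, 14.2, 19.8, 16.4, 24.1, 11.2
Sorted: 1.9, 4.4, 8.5, 11.2, 12.5, 14.2, 16.4, 19.8, 24.1
Best 4: 1.9, 4.4, 8.5, 11.2
Average of best = 26 / 4 = 6.5
Raw index = 6.5 * 0.96 = 6.24
Handicap index = round(6.24, 1) = 6.2

6.2


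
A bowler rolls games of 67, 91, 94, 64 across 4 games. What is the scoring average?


Average = sum / n
Sum = 316
Average = 316 / 4 = 79

79


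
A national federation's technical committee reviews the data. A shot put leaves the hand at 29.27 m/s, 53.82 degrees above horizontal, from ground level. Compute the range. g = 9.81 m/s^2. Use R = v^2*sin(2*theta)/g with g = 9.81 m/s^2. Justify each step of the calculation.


R = v^2 * sin(2*theta) / g
Convert angle to radians: theta = 53.82 deg = 0.9393 rad
sin(2*theta) = sin(1.8787) = 0.953
R = 29.27^2 * 0.953 / 9.81
R = 856.7329 * 0.953 / 9.81 = 83.2262 m

83.2262 m


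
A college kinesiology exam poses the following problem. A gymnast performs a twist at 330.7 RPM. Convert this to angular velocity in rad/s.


omega = RPM * 2 * pi / 60
omega = 330.7 * 2 * 3.14159 / 60
omega = 2077.8494 / 60 = 34.6308 rad/s

34.6308 rad/s


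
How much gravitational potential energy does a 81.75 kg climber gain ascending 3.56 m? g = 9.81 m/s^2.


PE = m * g * h
PE = 81.75 * 9.81 * 3.56
PE = 801.9675 * 3.56 = 2855.0043 J

2855.0043 J


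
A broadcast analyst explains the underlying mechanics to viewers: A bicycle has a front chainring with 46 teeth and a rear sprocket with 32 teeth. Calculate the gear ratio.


GR = front_teeth / rear_teeth
GR = 46 / 32
GR = 1.4375

1.4375


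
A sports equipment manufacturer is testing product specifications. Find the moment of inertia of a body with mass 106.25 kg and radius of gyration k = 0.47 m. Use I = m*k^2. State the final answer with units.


I = m * k^2
I = 106.25 * 0.47^2
I = 106.25 * 0.2209 = 23.4706 kg*m^2

23.4706 kg*m^2


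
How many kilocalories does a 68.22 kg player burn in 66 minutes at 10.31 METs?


kcal = MET * mass * time_hr
Convert time: 66 min = 1.1 hr
kcal = 10.31 * 68.22 * 1.1
kcal = 773.683 kcal

773.683 kcal


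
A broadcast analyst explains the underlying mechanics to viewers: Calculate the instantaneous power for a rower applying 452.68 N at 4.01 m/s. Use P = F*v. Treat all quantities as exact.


P = F * v
P = 452.68 * 4.01
P = 1815.2468 W

1815.2468 W


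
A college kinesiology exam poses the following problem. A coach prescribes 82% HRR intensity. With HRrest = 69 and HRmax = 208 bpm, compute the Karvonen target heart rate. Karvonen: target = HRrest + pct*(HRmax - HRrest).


Target = HRrest + pct*(HRmax - HRrest)
Heart rate reserve = HRmax - HRrest = 208 - 69 = 139 bpm
Fraction = 82% = 0.82
Target = 69 + 0.82 * 139
Target = 69 + 113.98 = 182.98 bpm

182.98 bpm


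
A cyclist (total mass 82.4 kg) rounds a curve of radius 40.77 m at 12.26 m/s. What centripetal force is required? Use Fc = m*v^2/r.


Fc = m * v^2 / r
v^2 = 12.26^2 = 150.3076
Fc = 82.4 * 150.3076 / 40.77
Fc = 12385.3462 / 40.77 = 303.7858 N

303.7858 N


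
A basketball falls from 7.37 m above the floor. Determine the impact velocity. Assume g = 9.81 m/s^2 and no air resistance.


v = sqrt(2 * g * h)
v = sqrt(2 * 9.81 * 7.37)
v = sqrt(144.5994) = 12.0249 m/s

12.0249 m/s


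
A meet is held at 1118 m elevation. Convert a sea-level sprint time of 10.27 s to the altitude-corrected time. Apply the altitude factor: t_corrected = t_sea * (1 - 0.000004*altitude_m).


Correction factor = 1 - 0.000004 * 1118 = 0.995528
t_corrected = t_sea * factor = 10.27 * 0.995528
t_corrected = 10.2241 s

10.2241 s


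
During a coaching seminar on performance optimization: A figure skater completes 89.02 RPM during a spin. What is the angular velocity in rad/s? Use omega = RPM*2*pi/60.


omega = RPM * 2 * pi / 60
omega = 89.02 * 2 * 3.14159 / 60
omega = 559.3292 / 60 = 9.3222 rad/s

9.3222 rad/s


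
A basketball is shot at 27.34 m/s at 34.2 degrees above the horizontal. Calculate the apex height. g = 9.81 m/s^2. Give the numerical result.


H = (v*sin(theta))^2 / (2*g)
vy = v*sin(theta) = 27.34 * sin(34.2 deg) = 15.3674 m/s
H = vy^2 / (2*g) = 236.1557 / (2*9.81)
H = 236.1557 / 19.62 = 12.0365 m

12.0365 m


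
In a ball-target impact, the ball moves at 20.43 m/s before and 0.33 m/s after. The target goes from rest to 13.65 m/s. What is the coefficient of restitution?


e = (v2_after - v1_after) / (v1_before - v2_before)
Numerator = 13.65 - 0.33 = 13.32
Denominator = 20.43 - 0 = 20.43
e = 13.32 / 20.43 = 0.652

0.652


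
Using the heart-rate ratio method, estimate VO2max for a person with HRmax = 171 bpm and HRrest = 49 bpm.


VO2max = 15.3 * HRmax / HRrest
VO2max = 15.3 * 171 / 49
VO2max = 2616.3 / 49 = 53.3939 mL/kg/min

53.3939 mL/kg/min


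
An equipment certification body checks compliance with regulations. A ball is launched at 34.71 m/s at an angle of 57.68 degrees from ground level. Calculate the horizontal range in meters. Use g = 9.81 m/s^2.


R = v^2 * sin(2*theta) / g
Convert angle to radians: theta = 57.68 deg = 1.0067 rad
sin(2*theta) = sin(2.0134) = 0.9036
R = 34.71^2 * 0.9036 / 9.81
R = 1204.7841 * 0.9036 / 9.81 = 110.977 m

110.977 m


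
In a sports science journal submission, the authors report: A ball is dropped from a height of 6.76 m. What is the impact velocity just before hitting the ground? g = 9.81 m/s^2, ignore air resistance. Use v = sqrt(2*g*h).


v = sqrt(2 * g * h)
v = sqrt(2 * 9.81 * 6.76)
v = sqrt(132.6312) = 11.5166 m/s

11.5166 m/s


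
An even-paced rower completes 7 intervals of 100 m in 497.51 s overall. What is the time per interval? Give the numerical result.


Split time = total_time / n_laps = 497.51 / 7
Split time = 71.0729 s per lap

71.0729 s


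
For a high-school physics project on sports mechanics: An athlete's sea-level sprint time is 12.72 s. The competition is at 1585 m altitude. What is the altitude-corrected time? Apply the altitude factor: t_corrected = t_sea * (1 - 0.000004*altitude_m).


Correction factor = 1 - 0.000004 * 1585 = 0.99366
t_corrected = t_sea * factor = 12.72 * 0.99366
t_corrected = 12.6394 s

12.6394 s


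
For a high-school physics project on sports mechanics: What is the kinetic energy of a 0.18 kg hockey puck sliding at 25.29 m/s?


KE = 0.5 * m * v^2
KE = 0.5 * 0.18 * 25.29^2
KE = 0.5 * 0.18 * 639.5841 = 57.5626 J

57.5626 J


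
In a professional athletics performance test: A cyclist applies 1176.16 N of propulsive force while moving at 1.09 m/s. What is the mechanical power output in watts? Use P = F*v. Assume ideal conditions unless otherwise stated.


P = F * v
P = 1176.16 * 1.09
P = 1282.0144 W

1282.0144 W


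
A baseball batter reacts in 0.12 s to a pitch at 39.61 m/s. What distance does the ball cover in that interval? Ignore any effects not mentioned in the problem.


d = v * t
d = 39.61 * 0.12
d = 4.7532 m

4.7532 m


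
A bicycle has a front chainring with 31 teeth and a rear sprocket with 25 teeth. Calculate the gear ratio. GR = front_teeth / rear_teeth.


GR = front_teeth / rear_teeth
GR = 31 / 25
GR = 1.24

1.24


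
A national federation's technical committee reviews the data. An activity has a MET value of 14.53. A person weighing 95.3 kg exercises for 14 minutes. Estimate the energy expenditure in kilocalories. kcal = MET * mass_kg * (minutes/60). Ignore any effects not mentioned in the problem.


kcal = MET * mass * time_hr
Convert time: 14 min = 0.2333 hr
kcal = 14.53 * 95.3 * 0.2333
kcal = 323.0988 kcal

323.0988 kcal


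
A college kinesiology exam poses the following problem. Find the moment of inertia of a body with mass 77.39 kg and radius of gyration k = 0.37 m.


I = m * k^2
I = 77.39 * 0.37^2
I = 77.39 * 0.1369 = 10.5947 kg*m^2

10.5947 kg*m^2


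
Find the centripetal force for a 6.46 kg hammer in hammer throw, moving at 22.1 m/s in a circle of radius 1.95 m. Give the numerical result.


Fc = m * v^2 / r
v^2 = 22.1^2 = 488.41
Fc = 6.46 * 488.41 / 1.95
Fc = 3155.1286 / 1.95 = 1618.0147 N

1618.0147 N


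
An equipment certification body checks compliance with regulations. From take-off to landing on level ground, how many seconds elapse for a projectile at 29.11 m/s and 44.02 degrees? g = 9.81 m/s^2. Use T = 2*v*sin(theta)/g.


T = 2*v*sin(theta)/g
sin(theta) = sin(44.02 deg) = 0.6949
T = 2*29.11*0.6949 / 9.81
T = 40.4576 / 9.81 = 4.1241 s

4.1241 s


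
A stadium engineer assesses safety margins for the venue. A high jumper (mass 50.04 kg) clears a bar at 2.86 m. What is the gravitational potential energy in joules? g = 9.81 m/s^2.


PE = m * g * h
PE = 50.04 * 9.81 * 2.86
PE = 490.8924 * 2.86 = 1403.9523 J

1403.9523 J


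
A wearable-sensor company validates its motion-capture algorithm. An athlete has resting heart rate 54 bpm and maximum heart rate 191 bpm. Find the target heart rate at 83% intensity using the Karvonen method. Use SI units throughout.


Target = HRrest + pct*(HRmax - HRrest)
Heart rate reserve = HRmax - HRrest = 191 - 54 = 137 bpm
Fraction = 83% = 0.83
Target = 54 + 0.83 * 137
Target = 54 + 113.71 = 167.71 bpm

167.71 bpm


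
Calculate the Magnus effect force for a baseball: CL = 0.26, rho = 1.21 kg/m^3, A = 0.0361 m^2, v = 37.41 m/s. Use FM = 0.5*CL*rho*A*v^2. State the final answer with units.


FM = 0.5 * CL * rho * A * v^2
FM = 0.5 * 0.26 * 1.21 * 0.0361 * 37.41^2
v^2 = 1399.5081
FM = 0.5 * 0.26 * 1.21 * 0.0361 * 1399.5081 = 7.9471 N

7.9471 N


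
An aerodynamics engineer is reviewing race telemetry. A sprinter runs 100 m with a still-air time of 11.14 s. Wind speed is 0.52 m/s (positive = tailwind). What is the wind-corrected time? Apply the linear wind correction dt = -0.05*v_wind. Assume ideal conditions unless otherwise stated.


dt = -0.05 * v_wind = -0.05 * 0.52 = -0.026 s
t_corrected = t_still + dt = 11.14 + (-0.026)
t_corrected = 11.114 s

11.114 s


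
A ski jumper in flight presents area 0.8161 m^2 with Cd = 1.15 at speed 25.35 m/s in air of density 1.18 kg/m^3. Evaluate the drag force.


Fd = 0.5 * Cd * rho * A * v^2
Fd = 0.5 * 1.15 * 1.18 * 0.8161 * 25.35^2
v^2 = 642.6225
Fd = 0.5 * 1.15 * 1.18 * 0.8161 * 642.6225 = 355.8354 N

355.8354 N


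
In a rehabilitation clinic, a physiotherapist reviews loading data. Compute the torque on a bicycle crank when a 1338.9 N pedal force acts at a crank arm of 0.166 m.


tau = F * d
tau = 1338.9 * 0.166
tau = 222.2574 N*m

222.2574 N*m


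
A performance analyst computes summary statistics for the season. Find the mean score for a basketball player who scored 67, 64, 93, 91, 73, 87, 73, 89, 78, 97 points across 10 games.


Average = sum / n
Sum = 812
Average = 812 / 10 = 81.2

81.2


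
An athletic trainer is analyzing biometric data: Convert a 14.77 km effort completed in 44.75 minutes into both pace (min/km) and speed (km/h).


Pace = time / distance = 44.75 min / 14.77 km = 3.0298 min/km
Speed = distance / time_in_hours = 14.77 / 0.7458 hr
Speed = 19.8034 km/h

3.0298 min/km, 19.8034 km/h


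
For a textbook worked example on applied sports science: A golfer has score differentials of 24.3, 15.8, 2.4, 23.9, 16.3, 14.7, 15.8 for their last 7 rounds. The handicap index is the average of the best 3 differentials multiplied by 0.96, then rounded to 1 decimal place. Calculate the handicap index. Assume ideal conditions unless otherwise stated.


All differentials: 24.3, 15.8, 2.4, 23.9, 16.3, 14.7, 15.8
Sorted: 2.4, 14.7, 15.8, 15.8, 16.3, 23.9, 24.3
Best 3: 2.4, 14.7, 15.8
Average of best = 32.9 / 3 = 10.9667
Raw index = 10.9667 * 0.96 = 10.528
Handicap index = round(10.528, 1) = 10.5

10.5


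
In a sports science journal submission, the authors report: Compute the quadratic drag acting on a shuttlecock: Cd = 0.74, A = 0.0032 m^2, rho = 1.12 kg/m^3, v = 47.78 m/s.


Fd = 0.5 * Cd * rho * A * v^2
Fd = 0.5 * 0.74 * 1.12 * 0.0032 * 47.78^2
v^2 = 2282.9284
Fd = 0.5 * 0.74 * 1.12 * 0.0032 * 2282.9284 = 3.0273 N

3.0273 N


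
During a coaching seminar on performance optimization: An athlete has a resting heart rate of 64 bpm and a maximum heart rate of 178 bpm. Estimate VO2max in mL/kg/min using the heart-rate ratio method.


VO2max = 15.3 * HRmax / HRrest
VO2max = 15.3 * 178 / 64
VO2max = 2723.4 / 64 = 42.5531 mL/kg/min

42.5531 mL/kg/min


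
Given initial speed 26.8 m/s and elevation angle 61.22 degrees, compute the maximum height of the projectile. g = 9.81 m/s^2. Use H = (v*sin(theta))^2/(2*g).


H = (v*sin(theta))^2 / (2*g)
vy = v*sin(theta) = 26.8 * sin(61.22 deg) = 23.4895 m/s
H = vy^2 / (2*g) = 551.7578 / (2*9.81)
H = 551.7578 / 19.62 = 28.1222 m

28.1222 m


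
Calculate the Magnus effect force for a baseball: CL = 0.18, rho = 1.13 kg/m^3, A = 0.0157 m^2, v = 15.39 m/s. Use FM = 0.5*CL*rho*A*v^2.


FM = 0.5 * CL * rho * A * v^2
FM = 0.5 * 0.18 * 1.13 * 0.0157 * 15.39^2
v^2 = 236.8521
FM = 0.5 * 0.18 * 1.13 * 0.0157 * 236.8521 = 0.3782 N

0.3782 N


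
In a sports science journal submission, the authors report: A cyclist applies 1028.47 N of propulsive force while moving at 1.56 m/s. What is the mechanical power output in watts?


P = F * v
P = 1028.47 * 1.56
P = 1604.4132 W

1604.4132 W


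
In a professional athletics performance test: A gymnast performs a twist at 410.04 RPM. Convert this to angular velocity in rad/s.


omega = RPM * 2 * pi / 60
omega = 410.04 * 2 * 3.14159 / 60
omega = 2576.3573 / 60 = 42.9393 rad/s

42.9393 rad/s


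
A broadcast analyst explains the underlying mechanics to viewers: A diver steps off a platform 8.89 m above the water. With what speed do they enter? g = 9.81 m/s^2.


v = sqrt(2 * g * h)
v = sqrt(2 * 9.81 * 8.89)
v = sqrt(174.4218) = 13.2069 m/s

13.2069 m/s


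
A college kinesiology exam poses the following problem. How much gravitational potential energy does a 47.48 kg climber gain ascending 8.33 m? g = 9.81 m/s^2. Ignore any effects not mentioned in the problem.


PE = m * g * h
PE = 47.48 * 9.81 * 8.33
PE = 465.7788 * 8.33 = 3879.9374 J

3879.9374 J


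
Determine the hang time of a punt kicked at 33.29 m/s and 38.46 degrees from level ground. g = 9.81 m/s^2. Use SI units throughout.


T = 2*v*sin(theta)/g
sin(theta) = sin(38.46 deg) = 0.622
T = 2*33.29*0.622 / 9.81
T = 41.4106 / 9.81 = 4.2213 s

4.2213 s


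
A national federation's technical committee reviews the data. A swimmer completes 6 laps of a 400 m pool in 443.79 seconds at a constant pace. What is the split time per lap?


Split time = total_time / n_laps = 443.79 / 6
Split time = 73.965 s per lap

73.965 s


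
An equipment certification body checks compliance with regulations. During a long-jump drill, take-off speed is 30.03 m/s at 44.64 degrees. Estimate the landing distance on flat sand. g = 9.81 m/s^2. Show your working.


R = v^2 * sin(2*theta) / g
Convert angle to radians: theta = 44.64 deg = 0.7791 rad
sin(2*theta) = sin(1.5582) = 0.9999
R = 30.03^2 * 0.9999 / 9.81
R = 901.8009 * 0.9999 / 9.81 = 91.9194 m

91.9194 m


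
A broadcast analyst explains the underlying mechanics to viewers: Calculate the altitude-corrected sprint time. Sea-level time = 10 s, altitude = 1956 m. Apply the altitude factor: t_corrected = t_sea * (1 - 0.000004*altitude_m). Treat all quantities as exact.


Correction factor = 1 - 0.000004 * 1956 = 0.992176
t_corrected = t_sea * factor = 10 * 0.992176
t_corrected = 9.9218 s

9.9218 s


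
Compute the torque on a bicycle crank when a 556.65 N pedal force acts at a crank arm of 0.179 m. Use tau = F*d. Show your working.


tau = F * d
tau = 556.65 * 0.179
tau = 99.6403 N*m

99.6403 N*m


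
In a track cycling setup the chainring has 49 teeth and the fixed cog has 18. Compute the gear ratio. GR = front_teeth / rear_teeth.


GR = front_teeth / rear_teeth
GR = 49 / 18
GR = 2.7222

2.7222


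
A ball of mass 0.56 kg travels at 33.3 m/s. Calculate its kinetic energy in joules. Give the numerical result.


KE = 0.5 * m * v^2
KE = 0.5 * 0.56 * 33.3^2
KE = 0.5 * 0.56 * 1108.89 = 310.4892 J

310.4892 J


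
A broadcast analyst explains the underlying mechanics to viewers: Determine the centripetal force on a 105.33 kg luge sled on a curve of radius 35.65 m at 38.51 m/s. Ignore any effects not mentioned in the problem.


Fc = m * v^2 / r
v^2 = 38.51^2 = 1483.0201
Fc = 105.33 * 1483.0201 / 35.65
Fc = 156206.5071 / 35.65 = 4381.6692 N

4381.6692 N


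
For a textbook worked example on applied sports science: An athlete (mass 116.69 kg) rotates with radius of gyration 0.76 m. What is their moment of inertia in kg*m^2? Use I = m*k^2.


I = m * k^2
I = 116.69 * 0.76^2
I = 116.69 * 0.5776 = 67.4001 kg*m^2

67.4001 kg*m^2


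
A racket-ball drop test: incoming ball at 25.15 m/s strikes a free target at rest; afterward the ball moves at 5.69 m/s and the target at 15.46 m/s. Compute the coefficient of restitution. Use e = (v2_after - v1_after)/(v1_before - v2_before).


e = (v2_after - v1_after) / (v1_before - v2_before)
Numerator = 15.46 - 5.69 = 9.77
Denominator = 25.15 - 0 = 25.15
e = 9.77 / 25.15 = 0.3885

0.3885


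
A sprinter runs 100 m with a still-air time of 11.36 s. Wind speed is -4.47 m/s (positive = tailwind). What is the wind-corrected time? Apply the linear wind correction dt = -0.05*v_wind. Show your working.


dt = -0.05 * v_wind = -0.05 * -4.47 = 0.2235 s
t_corrected = t_still + dt = 11.36 + (0.2235)
t_corrected = 11.5835 s

11.5835 s


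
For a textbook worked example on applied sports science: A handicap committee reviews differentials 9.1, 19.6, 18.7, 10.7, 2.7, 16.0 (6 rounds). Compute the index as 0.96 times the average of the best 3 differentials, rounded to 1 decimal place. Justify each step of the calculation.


All differentials: 9.1, 19.6, 18.7, 10.7, 2.7, 16.0
Sorted: 2.7, 9.1, 10.7, 16.0, 18.7, 19.6
Best 3: 2.7, 9.1, 10.7
Average of best = 22.5 / 3 = 7.5
Raw index = 7.5 * 0.96 = 7.2
Handicap index = round(7.2, 1) = 7.2

7.2


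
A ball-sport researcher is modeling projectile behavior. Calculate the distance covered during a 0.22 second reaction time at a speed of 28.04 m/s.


d = v * t
d = 28.04 * 0.22
d = 6.1688 m

6.1688 m


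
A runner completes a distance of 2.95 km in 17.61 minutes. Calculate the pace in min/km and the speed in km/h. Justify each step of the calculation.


Pace = time / distance = 17.61 min / 2.95 km = 5.9695 min/km
Speed = distance / time_in_hours = 2.95 / 0.2935 hr
Speed = 10.0511 km/h

5.9695 min/km, 10.0511 km/h


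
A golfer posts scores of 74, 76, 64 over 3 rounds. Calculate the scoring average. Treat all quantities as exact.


Average = sum / n
Sum = 214
Average = 214 / 3 = 71.3333

71.3333


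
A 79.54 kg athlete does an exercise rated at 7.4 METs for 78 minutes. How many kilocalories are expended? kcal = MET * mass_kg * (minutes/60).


kcal = MET * mass * time_hr
Convert time: 78 min = 1.3 hr
kcal = 7.4 * 79.54 * 1.3
kcal = 765.1748 kcal

765.1748 kcal


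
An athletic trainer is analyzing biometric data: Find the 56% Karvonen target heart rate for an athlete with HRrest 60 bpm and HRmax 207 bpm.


Target = HRrest + pct*(HRmax - HRrest)
Heart rate reserve = HRmax - HRrest = 207 - 60 = 147 bpm
Fraction = 56% = 0.56
Target = 60 + 0.56 * 147
Target = 60 + 82.32 = 142.32 bpm

142.32 bpm


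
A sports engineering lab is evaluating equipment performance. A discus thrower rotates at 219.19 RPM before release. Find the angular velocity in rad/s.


omega = RPM * 2 * pi / 60
omega = 219.19 * 2 * 3.14159 / 60
omega = 1377.2114 / 60 = 22.9535 rad/s

22.9535 rad/s


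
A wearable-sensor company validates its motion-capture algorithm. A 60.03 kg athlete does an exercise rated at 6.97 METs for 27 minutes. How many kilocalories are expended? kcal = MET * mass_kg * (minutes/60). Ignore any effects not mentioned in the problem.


kcal = MET * mass * time_hr
Convert time: 27 min = 0.45 hr
kcal = 6.97 * 60.03 * 0.45
kcal = 188.2841 kcal

188.2841 kcal


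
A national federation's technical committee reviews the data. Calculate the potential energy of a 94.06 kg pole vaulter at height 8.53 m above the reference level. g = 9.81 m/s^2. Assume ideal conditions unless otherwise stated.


PE = m * g * h
PE = 94.06 * 9.81 * 8.53
PE = 922.7286 * 8.53 = 7870.875 J

7870.875 J


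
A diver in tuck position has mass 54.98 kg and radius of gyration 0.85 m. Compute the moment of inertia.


I = m * k^2
I = 54.98 * 0.85^2
I = 54.98 * 0.7225 = 39.723 kg*m^2

39.723 kg*m^2


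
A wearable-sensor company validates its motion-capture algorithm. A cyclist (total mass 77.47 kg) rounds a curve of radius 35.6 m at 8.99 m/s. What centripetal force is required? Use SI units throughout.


Fc = m * v^2 / r
v^2 = 8.99^2 = 80.8201
Fc = 77.47 * 80.8201 / 35.6
Fc = 6261.1331 / 35.6 = 175.8745 N

175.8745 N


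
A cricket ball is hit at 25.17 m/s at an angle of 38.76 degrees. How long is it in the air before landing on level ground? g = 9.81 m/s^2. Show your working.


T = 2*v*sin(theta)/g
sin(theta) = sin(38.76 deg) = 0.6261
T = 2*25.17*0.6261 / 9.81
T = 31.5158 / 9.81 = 3.2126 s

3.2126 s


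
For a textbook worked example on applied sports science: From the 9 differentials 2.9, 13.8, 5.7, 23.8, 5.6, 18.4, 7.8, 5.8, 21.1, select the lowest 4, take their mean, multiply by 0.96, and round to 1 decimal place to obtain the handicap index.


All differentials: 2.9, 13.8, 5.7, 23.8, 5.6, 18.4, 7.8, 5.8, 21.1
Sorted: 2.9, 5.6, 5.7, 5.8, 7.8, 13.8, 18.4, 21.1, 23.8
Best 4: 2.9, 5.6, 5.7, 5.8
Average of best = 20 / 4 = 5
Raw index = 5 * 0.96 = 4.8
Handicap index = round(4.8, 1) = 4.8

4.8


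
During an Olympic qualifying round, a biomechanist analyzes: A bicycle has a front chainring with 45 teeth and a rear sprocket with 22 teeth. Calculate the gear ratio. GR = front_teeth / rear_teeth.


GR = front_teeth / rear_teeth
GR = 45 / 22
GR = 2.0455

2.0455


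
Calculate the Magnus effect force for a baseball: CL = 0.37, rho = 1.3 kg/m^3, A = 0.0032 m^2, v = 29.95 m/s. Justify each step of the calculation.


FM = 0.5 * CL * rho * A * v^2
FM = 0.5 * 0.37 * 1.3 * 0.0032 * 29.95^2
v^2 = 897.0025
FM = 0.5 * 0.37 * 1.3 * 0.0032 * 897.0025 = 0.6903 N

0.6903 N


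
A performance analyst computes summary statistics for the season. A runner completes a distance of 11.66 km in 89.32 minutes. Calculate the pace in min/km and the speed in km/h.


Pace = time / distance = 89.32 min / 11.66 km = 7.6604 min/km
Speed = distance / time_in_hours = 11.66 / 1.4887 hr
Speed = 7.8325 km/h

7.6604 min/km, 7.8325 km/h


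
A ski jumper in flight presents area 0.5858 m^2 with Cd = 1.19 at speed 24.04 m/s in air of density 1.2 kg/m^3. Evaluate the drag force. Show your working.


Fd = 0.5 * Cd * rho * A * v^2
Fd = 0.5 * 1.19 * 1.2 * 0.5858 * 24.04^2
v^2 = 577.9216
Fd = 0.5 * 1.19 * 1.2 * 0.5858 * 577.9216 = 241.7222 N

241.7222 N


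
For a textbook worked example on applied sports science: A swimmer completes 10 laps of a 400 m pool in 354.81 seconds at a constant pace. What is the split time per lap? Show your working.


Split time = total_time / n_laps = 354.81 / 10
Split time = 35.481 s per lap

35.481 s


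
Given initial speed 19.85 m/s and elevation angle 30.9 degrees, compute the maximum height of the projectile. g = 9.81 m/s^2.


H = (v*sin(theta))^2 / (2*g)
vy = v*sin(theta) = 19.85 * sin(30.9 deg) = 10.1938 m/s
H = vy^2 / (2*g) = 103.9134 / (2*9.81)
H = 103.9134 / 19.62 = 5.2963 m

5.2963 m


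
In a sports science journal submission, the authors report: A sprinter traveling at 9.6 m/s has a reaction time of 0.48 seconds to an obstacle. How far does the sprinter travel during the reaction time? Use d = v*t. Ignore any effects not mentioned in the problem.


d = v * t
d = 9.6 * 0.48
d = 4.608 m

4.608 m


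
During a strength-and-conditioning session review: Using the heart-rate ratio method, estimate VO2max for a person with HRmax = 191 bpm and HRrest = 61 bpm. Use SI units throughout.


VO2max = 15.3 * HRmax / HRrest
VO2max = 15.3 * 191 / 61
VO2max = 2922.3 / 61 = 47.9066 mL/kg/min

47.9066 mL/kg/min


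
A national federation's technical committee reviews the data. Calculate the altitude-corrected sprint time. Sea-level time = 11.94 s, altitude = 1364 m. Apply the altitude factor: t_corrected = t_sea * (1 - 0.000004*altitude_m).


Correction factor = 1 - 0.000004 * 1364 = 0.994544
t_corrected = t_sea * factor = 11.94 * 0.994544
t_corrected = 11.8749 s

11.8749 s


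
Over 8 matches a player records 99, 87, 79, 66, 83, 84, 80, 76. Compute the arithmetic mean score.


Average = sum / n
Sum = 654
Average = 654 / 8 = 81.75

81.75


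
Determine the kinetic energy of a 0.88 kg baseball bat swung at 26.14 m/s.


KE = 0.5 * m * v^2
KE = 0.5 * 0.88 * 26.14^2
KE = 0.5 * 0.88 * 683.2996 = 300.6518 J

300.6518 J


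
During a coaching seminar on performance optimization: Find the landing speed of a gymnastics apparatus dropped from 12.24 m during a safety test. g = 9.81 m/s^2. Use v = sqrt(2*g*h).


v = sqrt(2 * g * h)
v = sqrt(2 * 9.81 * 12.24)
v = sqrt(240.1488) = 15.4967 m/s

15.4967 m/s


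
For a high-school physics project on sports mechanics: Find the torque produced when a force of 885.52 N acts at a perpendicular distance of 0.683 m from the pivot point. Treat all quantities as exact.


tau = F * d
tau = 885.52 * 0.683
tau = 604.8102 N*m

604.8102 N*m


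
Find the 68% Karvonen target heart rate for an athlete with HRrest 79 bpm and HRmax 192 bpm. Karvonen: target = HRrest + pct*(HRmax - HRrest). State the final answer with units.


Target = HRrest + pct*(HRmax - HRrest)
Heart rate reserve = HRmax - HRrest = 192 - 79 = 113 bpm
Fraction = 68% = 0.68
Target = 79 + 0.68 * 113
Target = 79 + 76.84 = 155.84 bpm

155.84 bpm


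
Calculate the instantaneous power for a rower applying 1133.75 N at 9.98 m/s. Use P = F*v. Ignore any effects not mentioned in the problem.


P = F * v
P = 1133.75 * 9.98
P = 11314.825 W

11314.825 W


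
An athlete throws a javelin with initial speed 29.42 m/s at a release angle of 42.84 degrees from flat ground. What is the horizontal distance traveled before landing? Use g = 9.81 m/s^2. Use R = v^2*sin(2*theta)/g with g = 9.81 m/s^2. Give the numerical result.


R = v^2 * sin(2*theta) / g
Convert angle to radians: theta = 42.84 deg = 0.7477 rad
sin(2*theta) = sin(1.4954) = 0.9972
R = 29.42^2 * 0.9972 / 9.81
R = 865.5364 * 0.9972 / 9.81 = 87.9793 m

87.9793 m


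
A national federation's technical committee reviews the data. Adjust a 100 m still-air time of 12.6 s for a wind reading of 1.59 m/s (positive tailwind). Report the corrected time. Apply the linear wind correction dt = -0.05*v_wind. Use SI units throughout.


dt = -0.05 * v_wind = -0.05 * 1.59 = -0.0795 s
t_corrected = t_still + dt = 12.6 + (-0.0795)
t_corrected = 12.5205 s

12.5205 s


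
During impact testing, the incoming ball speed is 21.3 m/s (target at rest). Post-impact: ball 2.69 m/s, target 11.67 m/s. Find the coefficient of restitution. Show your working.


e = (v2_after - v1_after) / (v1_before - v2_before)
Numerator = 11.67 - 2.69 = 8.98
Denominator = 21.3 - 0 = 21.3
e = 8.98 / 21.3 = 0.4216

0.4216


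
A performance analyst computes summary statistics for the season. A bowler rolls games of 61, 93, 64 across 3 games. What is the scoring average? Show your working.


Average = sum / n
Sum = 218
Average = 218 / 3 = 72.6667

72.6667


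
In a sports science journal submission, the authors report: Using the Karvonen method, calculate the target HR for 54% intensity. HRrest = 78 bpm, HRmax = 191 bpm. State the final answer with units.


Target = HRrest + pct*(HRmax - HRrest)
Heart rate reserve = HRmax - HRrest = 191 - 78 = 113 bpm
Fraction = 54% = 0.54
Target = 78 + 0.54 * 113
Target = 78 + 61.02 = 139.02 bpm

139.02 bpm


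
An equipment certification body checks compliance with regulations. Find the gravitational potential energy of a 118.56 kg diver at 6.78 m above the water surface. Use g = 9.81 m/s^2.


PE = m * g * h
PE = 118.56 * 9.81 * 6.78
PE = 1163.0736 * 6.78 = 7885.639 J

7885.639 J


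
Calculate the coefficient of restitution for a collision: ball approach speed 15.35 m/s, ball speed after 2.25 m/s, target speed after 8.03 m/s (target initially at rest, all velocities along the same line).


e = (v2_after - v1_after) / (v1_before - v2_before)
Numerator = 8.03 - 2.25 = 5.78
Denominator = 15.35 - 0 = 15.35
e = 5.78 / 15.35 = 0.3765

0.3765


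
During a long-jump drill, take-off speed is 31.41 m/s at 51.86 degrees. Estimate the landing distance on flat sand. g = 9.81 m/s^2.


R = v^2 * sin(2*theta) / g
Convert angle to radians: theta = 51.86 deg = 0.9051 rad
sin(2*theta) = sin(1.8103) = 0.9715
R = 31.41^2 * 0.9715 / 9.81
R = 986.5881 * 0.9715 / 9.81 = 97.7 m

97.7 m


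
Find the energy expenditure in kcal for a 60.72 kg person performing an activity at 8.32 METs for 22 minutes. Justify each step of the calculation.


kcal = MET * mass * time_hr
Convert time: 22 min = 0.3667 hr
kcal = 8.32 * 60.72 * 0.3667
kcal = 185.2365 kcal

185.2365 kcal


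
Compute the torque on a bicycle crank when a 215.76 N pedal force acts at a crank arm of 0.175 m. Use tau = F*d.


tau = F * d
tau = 215.76 * 0.175
tau = 37.758 N*m

37.758 N*m


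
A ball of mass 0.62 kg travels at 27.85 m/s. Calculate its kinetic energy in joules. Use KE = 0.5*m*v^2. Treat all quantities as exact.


KE = 0.5 * m * v^2
KE = 0.5 * 0.62 * 27.85^2
KE = 0.5 * 0.62 * 775.6225 = 240.443 J

240.443 J


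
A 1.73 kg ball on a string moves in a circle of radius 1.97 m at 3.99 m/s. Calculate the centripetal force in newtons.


Fc = m * v^2 / r
v^2 = 3.99^2 = 15.9201
Fc = 1.73 * 15.9201 / 1.97
Fc = 27.5418 / 1.97 = 13.9806 N

13.9806 N


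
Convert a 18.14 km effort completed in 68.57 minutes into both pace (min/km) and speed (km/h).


Pace = time / distance = 68.57 min / 18.14 km = 3.78 min/km
Speed = distance / time_in_hours = 18.14 / 1.1428 hr
Speed = 15.8728 km/h

3.78 min/km, 15.8728 km/h


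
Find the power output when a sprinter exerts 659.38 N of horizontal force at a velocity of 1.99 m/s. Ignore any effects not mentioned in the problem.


P = F * v
P = 659.38 * 1.99
P = 1312.1662 W

1312.1662 W


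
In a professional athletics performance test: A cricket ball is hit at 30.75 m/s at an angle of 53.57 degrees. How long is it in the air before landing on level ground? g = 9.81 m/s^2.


T = 2*v*sin(theta)/g
sin(theta) = sin(53.57 deg) = 0.8046
T = 2*30.75*0.8046 / 9.81
T = 49.4819 / 9.81 = 5.044 s

5.044 s


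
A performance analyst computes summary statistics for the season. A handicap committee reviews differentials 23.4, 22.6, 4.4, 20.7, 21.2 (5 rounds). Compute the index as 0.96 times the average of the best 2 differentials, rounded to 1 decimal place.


All differentials: 23.4, 22.6, 4.4, 20.7, 21.2
Sorted: 4.4, 20.7, 21.2, 22.6, 23.4
Best 2: 4.4, 20.7
Average of best = 25.1 / 2 = 12.55
Raw index = 12.55 * 0.96 = 12.048
Handicap index = round(12.048, 1) = 12.0

12.0


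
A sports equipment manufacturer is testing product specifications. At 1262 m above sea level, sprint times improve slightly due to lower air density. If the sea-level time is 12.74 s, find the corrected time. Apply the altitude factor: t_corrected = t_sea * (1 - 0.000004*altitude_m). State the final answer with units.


Correction factor = 1 - 0.000004 * 1262 = 0.994952
t_corrected = t_sea * factor = 12.74 * 0.994952
t_corrected = 12.6757 s

12.6757 s


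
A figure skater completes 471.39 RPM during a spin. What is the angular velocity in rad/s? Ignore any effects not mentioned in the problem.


omega = RPM * 2 * pi / 60
omega = 471.39 * 2 * 3.14159 / 60
omega = 2961.8307 / 60 = 49.3638 rad/s

49.3638 rad/s


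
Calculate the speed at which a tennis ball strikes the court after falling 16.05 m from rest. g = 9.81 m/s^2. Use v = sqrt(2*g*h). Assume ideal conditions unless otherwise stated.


v = sqrt(2 * g * h)
v = sqrt(2 * 9.81 * 16.05)
v = sqrt(314.901) = 17.7455 m/s

17.7455 m/s


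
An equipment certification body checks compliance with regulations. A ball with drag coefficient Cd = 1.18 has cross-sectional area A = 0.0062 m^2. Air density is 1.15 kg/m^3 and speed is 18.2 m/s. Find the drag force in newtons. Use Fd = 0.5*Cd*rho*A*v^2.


Fd = 0.5 * Cd * rho * A * v^2
Fd = 0.5 * 1.18 * 1.15 * 0.0062 * 18.2^2
v^2 = 331.24
Fd = 0.5 * 1.18 * 1.15 * 0.0062 * 331.24 = 1.3934 N

1.3934 N


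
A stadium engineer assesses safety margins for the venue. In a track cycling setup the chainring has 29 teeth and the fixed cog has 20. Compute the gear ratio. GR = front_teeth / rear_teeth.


GR = front_teeth / rear_teeth
GR = 29 / 20
GR = 1.45

1.45


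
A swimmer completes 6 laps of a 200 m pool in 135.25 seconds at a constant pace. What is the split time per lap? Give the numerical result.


Split time = total_time / n_laps = 135.25 / 6
Split time = 22.5417 s per lap

22.5417 s


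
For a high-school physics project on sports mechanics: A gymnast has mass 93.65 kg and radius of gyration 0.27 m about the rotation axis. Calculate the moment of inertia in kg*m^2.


I = m * k^2
I = 93.65 * 0.27^2
I = 93.65 * 0.0729 = 6.8271 kg*m^2

6.8271 kg*m^2


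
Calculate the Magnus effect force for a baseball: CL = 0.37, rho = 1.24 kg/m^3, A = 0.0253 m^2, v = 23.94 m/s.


FM = 0.5 * CL * rho * A * v^2
FM = 0.5 * 0.37 * 1.24 * 0.0253 * 23.94^2
v^2 = 573.1236
FM = 0.5 * 0.37 * 1.24 * 0.0253 * 573.1236 = 3.3263 N

3.3263 N


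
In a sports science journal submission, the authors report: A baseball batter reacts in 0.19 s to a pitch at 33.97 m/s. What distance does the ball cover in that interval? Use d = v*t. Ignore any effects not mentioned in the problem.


d = v * t
d = 33.97 * 0.19
d = 6.4543 m

6.4543 m


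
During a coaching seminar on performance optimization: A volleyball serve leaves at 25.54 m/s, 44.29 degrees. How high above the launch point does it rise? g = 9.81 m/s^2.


H = (v*sin(theta))^2 / (2*g)
vy = v*sin(theta) = 25.54 * sin(44.29 deg) = 17.8343 m/s
H = vy^2 / (2*g) = 318.0635 / (2*9.81)
H = 318.0635 / 19.62 = 16.2112 m

16.2112 m


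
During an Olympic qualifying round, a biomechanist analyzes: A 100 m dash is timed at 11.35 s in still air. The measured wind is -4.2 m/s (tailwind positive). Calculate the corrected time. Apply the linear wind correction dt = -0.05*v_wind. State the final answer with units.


dt = -0.05 * v_wind = -0.05 * -4.2 = 0.21 s
t_corrected = t_still + dt = 11.35 + (0.21)
t_corrected = 11.56 s

11.56 s


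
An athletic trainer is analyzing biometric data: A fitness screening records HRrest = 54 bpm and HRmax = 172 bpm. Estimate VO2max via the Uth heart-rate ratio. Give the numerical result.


VO2max = 15.3 * HRmax / HRrest
VO2max = 15.3 * 172 / 54
VO2max = 2631.6 / 54 = 48.7333 mL/kg/min

48.7333 mL/kg/min


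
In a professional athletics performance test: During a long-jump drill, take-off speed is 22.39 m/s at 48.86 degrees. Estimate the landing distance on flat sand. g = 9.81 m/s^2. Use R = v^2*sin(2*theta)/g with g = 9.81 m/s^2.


R = v^2 * sin(2*theta) / g
Convert angle to radians: theta = 48.86 deg = 0.8528 rad
sin(2*theta) = sin(1.7055) = 0.9909
R = 22.39^2 * 0.9909 / 9.81
R = 501.3121 * 0.9909 / 9.81 = 50.639 m

50.639 m


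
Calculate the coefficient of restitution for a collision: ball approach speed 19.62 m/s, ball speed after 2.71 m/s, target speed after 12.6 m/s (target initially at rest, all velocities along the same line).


e = (v2_after - v1_after) / (v1_before - v2_before)
Numerator = 12.6 - 2.71 = 9.89
Denominator = 19.62 - 0 = 19.62
e = 9.89 / 19.62 = 0.5041

0.5041


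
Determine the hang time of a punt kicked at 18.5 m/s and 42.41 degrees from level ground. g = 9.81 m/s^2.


T = 2*v*sin(theta)/g
sin(theta) = sin(42.41 deg) = 0.6744
T = 2*18.5*0.6744 / 9.81
T = 24.954 / 9.81 = 2.5437 s

2.5437 s


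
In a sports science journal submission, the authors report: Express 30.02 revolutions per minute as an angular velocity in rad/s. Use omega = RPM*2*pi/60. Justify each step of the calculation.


omega = RPM * 2 * pi / 60
omega = 30.02 * 2 * 3.14159 / 60
omega = 188.6212 / 60 = 3.1437 rad/s

3.1437 rad/s


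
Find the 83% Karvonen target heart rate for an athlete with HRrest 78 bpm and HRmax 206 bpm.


Target = HRrest + pct*(HRmax - HRrest)
Heart rate reserve = HRmax - HRrest = 206 - 78 = 128 bpm
Fraction = 83% = 0.83
Target = 78 + 0.83 * 128
Target = 78 + 106.24 = 184.24 bpm

184.24 bpm
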